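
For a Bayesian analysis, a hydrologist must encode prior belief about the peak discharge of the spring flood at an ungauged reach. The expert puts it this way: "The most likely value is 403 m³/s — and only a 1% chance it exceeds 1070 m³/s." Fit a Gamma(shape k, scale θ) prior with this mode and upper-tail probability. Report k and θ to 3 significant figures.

k ≈ 5.86, θ ≈ 83

Gamma(k,θ) with k>1 has mode (k−1)θ, so θ = 403/(k−1).
Need P(X < 1070) = 0.99 with θ tied to k this way. Start at k = 2, θ = 403: P(X<1070) ≈ 0.743.
Too low — raise k to concentrate. Iterating converges to k ≈ 5.86.
Then θ = 403/(5.86−1) ≈ 83.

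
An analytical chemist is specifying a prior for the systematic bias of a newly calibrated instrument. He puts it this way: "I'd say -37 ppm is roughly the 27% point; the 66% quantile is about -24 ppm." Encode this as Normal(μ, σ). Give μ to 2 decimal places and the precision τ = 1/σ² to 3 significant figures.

μ = -29.23, τ = 0.00622

The p-quantile of Normal(μ,σ) is μ + z_p·σ, with z_{0.27} = -0.6128 and z_{0.66} = 0.4125.
Eliminate σ: μ = (z₂·x₁ − z₁·x₂)/(z₂ − z₁) = (0.4125·-37 − (-0.6128)·-24)/1.025 = -29.23.
Then σ = (x₂ − x₁)/(z₂ − z₁) = (-24 − -37)/1.025 = 12.68.
Precision τ = 1/σ² = 1/12.68² = 0.00622.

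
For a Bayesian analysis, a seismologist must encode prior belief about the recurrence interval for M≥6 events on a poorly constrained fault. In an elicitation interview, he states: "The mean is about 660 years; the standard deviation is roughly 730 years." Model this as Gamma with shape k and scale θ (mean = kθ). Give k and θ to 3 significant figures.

For Gamma(k, scale θ): mean = kθ, variance = kθ², so CV = 1/√k.
CV = SD/mean = 730/660 = 1.106, hence k = 1/CV² = 0.817.
Then θ = mean/k = 660/0.817 = 807.

k ≈ 0.817, θ ≈ 807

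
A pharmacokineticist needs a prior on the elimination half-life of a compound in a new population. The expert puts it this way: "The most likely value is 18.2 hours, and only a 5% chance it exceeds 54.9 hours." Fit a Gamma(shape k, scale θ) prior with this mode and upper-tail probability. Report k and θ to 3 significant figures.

Gamma(k,θ) with k>1 has mode (k−1)θ, so θ = 18.2/(k−1).
Need P(X < 54.9) = 0.95 with θ tied to k this way. Start at k = 2, θ = 18.2: P(X<54.9) ≈ 0.803.
Too low — raise k to concentrate. Iterating converges to k ≈ 3.17.
Then θ = 18.2/(3.17−1) ≈ 8.38.

k ≈ 3.17, θ ≈ 8.38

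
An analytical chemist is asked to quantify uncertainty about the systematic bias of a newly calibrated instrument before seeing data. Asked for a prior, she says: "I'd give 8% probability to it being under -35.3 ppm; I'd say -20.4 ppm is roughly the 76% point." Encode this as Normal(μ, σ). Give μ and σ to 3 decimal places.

For Normal(μ,σ), the p-quantile is μ + z_p·σ. Here z_{0.08} = -1.405, z_{0.76} = 0.7063.
So -35.3 = μ − 1.405σ and -20.4 = μ + 0.7063σ.
Subtracting: σ = (-20.4 − -35.3)/(0.7063 − (-1.405)) = 7.057.
Then μ = -35.3 − (-1.405)·7.057 = -25.384.

μ = -25.384, σ = 7.057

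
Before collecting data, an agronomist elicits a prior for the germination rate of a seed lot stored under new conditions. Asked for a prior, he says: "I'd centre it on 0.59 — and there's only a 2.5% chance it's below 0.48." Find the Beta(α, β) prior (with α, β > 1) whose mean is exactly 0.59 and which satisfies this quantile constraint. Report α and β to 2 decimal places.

With mean 0.59 fixed, write α = 0.59s, β = 0.41s where s = α+β.
Need P(θ < 0.48) = 0.025 under Beta(0.59s, 0.41s). Normal approximation: (q−m)/√(m(1−m)/s) ≈ z_{0.025} = -1.96, so s ≈ 0.59·0.41·(-1.96)²/(0.48−0.59)² = 76.8.
At s = 76.8: P(θ<0.48) ≈ 0.026. Adjusting to match 0.025 gives s ≈ 78.46.
So α = 0.59·78.46 ≈ 46.29, β = 0.41·78.46 ≈ 32.17.

α ≈ 46.29, β ≈ 32.17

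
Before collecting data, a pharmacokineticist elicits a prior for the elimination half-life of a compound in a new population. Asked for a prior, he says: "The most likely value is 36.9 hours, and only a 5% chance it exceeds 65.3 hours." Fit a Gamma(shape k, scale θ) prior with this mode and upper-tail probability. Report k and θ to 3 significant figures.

k ≈ 9.56, θ ≈ 4.31

Gamma(k,θ) with k>1 has mode (k−1)θ, so θ = 36.9/(k−1).
Need P(X < 65.3) = 0.95 with θ tied to k this way. Start at k = 2, θ = 36.9: P(X<65.3) ≈ 0.528.
Too low — raise k to concentrate. Iterating converges to k ≈ 9.56.
Then θ = 36.9/(9.56−1) ≈ 4.31.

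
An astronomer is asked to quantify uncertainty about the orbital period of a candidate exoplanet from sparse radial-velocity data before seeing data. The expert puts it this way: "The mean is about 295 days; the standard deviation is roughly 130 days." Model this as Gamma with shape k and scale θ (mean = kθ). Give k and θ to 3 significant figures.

For Gamma(k, scale θ): mean = kθ, variance = kθ², so CV = 1/√k.
CV = SD/mean = 130/295 = 0.4407, hence k = 1/CV² = 5.15.
Then θ = mean/k = 295/5.15 = 57.3.

k ≈ 5.15, θ ≈ 57.3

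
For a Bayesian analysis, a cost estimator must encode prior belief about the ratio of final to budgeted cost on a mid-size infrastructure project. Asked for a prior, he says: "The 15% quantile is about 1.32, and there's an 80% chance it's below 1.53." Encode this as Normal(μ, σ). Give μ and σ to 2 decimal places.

The p-quantile of Normal(μ,σ) is μ + z_p·σ, with z_{0.15} = -1.036 and z_{0.8} = 0.8416.
Eliminate σ: μ = (z₂·x₁ − z₁·x₂)/(z₂ − z₁) = (0.8416·1.32 − (-1.036)·1.53)/1.878 = 1.44.
Then σ = (x₂ − x₁)/(z₂ − z₁) = (1.53 − 1.32)/1.878 = 0.11.

μ = 1.44, σ = 0.11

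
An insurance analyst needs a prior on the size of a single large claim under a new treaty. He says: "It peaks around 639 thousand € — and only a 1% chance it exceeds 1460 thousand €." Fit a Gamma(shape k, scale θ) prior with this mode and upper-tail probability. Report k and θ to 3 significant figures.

Gamma(k,θ) with k>1 has mode (k−1)θ, so θ = 639/(k−1).
Need P(X < 1460) = 0.99 with θ tied to k this way. Start at k = 2, θ = 639: P(X<1460) ≈ 0.666.
Too low — raise k to concentrate. Iterating converges to k ≈ 8.01.
Then θ = 639/(8.01−1) ≈ 91.2.

k ≈ 8.01, θ ≈ 91.2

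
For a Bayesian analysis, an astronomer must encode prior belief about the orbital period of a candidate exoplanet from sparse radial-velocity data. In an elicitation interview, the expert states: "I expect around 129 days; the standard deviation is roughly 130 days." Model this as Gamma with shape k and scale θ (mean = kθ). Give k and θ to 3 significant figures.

For Gamma(k, scale θ): mean = kθ, variance = kθ², so CV = 1/√k.
CV = SD/mean = 130/129 = 1.008, hence k = 1/CV² = 0.985.
Then θ = mean/k = 129/0.985 = 131.

k ≈ 0.985, θ ≈ 131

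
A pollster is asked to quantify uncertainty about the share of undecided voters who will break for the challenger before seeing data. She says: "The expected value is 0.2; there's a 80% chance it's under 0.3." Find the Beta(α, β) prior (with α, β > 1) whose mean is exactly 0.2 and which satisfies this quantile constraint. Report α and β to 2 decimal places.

α ≈ 1.90, β ≈ 7.60

With mean 0.2 fixed, write α = 0.2s, β = 0.8s where s = α+β.
Need P(θ < 0.3) = 0.8 under Beta(0.2s, 0.8s). Normal approximation: (q−m)/√(m(1−m)/s) ≈ z_{0.8} = 0.842, so s ≈ 0.2·0.8·(0.842)²/(0.3−0.2)² = 11.3.
At s = 11.3: P(θ<0.3) ≈ 0.814. Adjusting to match 0.8 gives s ≈ 9.50.
So α = 0.2·9.50 ≈ 1.90, β = 0.8·9.50 ≈ 7.60.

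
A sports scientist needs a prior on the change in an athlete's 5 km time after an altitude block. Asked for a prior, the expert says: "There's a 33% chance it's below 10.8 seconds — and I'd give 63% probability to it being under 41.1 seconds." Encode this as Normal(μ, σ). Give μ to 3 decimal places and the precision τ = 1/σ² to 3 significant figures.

μ = 28.071, τ = 0.000649

The p-quantile of Normal(μ,σ) is μ + z_p·σ, with z_{0.33} = -0.4399 and z_{0.63} = 0.3319.
Eliminate σ: μ = (z₂·x₁ − z₁·x₂)/(z₂ − z₁) = (0.3319·10.8 − (-0.4399)·41.1)/0.7718 = 28.071.
Then σ = (x₂ − x₁)/(z₂ − z₁) = (41.1 − 10.8)/0.7718 = 39.261.
Precision τ = 1/σ² = 1/39.26² = 0.000649.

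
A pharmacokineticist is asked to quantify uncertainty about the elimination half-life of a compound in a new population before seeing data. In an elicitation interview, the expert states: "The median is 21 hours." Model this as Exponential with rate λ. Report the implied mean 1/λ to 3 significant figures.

Exponential median = ln 2 / λ, so λ = ln 2 / 21.0 = 0.033.
Mean = 1/λ = 30.3 hours.

mean ≈ 30.3 hours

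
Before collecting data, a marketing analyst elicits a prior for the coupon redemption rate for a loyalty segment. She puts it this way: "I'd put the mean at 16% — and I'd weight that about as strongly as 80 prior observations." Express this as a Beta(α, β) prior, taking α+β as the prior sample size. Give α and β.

Under the effective-sample-size interpretation, Beta(α, β) has prior mean α/(α+β) and prior sample size α+β.
So α+β = 80 and α/(α+β) = 0.16, giving α = 0.16·80 = 12.8 and β = 80 − 12.8 = 67.2.

α = 12.8, β = 67.2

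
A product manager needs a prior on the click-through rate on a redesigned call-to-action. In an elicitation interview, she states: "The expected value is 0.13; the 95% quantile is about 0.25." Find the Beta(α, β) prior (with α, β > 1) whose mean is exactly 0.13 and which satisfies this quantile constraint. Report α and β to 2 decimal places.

With mean 0.13 fixed, write α = 0.13s, β = 0.87s where s = α+β.
Need P(θ < 0.25) = 0.95 under Beta(0.13s, 0.87s). Normal approximation: (q−m)/√(m(1−m)/s) ≈ z_{0.95} = 1.64, so s ≈ 0.13·0.87·(1.64)²/(0.25−0.13)² = 21.2.
At s = 21.2: P(θ<0.25) ≈ 0.934. Adjusting to match 0.95 gives s ≈ 26.28.
So α = 0.13·26.28 ≈ 3.42, β = 0.87·26.28 ≈ 22.87.

α ≈ 3.42, β ≈ 22.87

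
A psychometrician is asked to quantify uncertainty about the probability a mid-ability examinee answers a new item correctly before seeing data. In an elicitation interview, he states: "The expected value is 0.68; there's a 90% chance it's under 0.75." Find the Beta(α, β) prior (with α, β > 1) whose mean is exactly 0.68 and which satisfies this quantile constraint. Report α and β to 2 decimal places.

With mean 0.68 fixed, write α = 0.68s, β = 0.32s where s = α+β.
Need P(θ < 0.75) = 0.9 under Beta(0.68s, 0.32s). Normal approximation: (q−m)/√(m(1−m)/s) ≈ z_{0.9} = 1.28, so s ≈ 0.68·0.32·(1.28)²/(0.75−0.68)² = 72.9.
At s = 72.9: P(θ<0.75) ≈ 0.905. Adjusting to match 0.9 gives s ≈ 70.15.
So α = 0.68·70.15 ≈ 47.70, β = 0.32·70.15 ≈ 22.45.

α ≈ 47.70, β ≈ 22.45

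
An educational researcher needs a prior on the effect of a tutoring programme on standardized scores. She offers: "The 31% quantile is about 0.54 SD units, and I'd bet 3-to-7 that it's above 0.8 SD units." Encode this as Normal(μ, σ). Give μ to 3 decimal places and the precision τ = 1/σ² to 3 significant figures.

μ = 0.666, τ = 15.4

For Normal(μ,σ), the p-quantile is μ + z_p·σ. Here z_{0.31} = -0.4959, z_{0.7} = 0.5244.
So 0.54 = μ − 0.4959σ and 0.8 = μ + 0.5244σ.
Subtracting: σ = (0.8 − 0.54)/(0.5244 − (-0.4959)) = 0.255.
Then μ = 0.54 − (-0.4959)·0.255 = 0.666.
Precision τ = 1/σ² = 1/0.2548² = 15.4.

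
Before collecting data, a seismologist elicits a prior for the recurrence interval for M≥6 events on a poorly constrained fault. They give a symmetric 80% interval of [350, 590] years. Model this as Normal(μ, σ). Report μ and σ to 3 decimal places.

μ = 470.000, σ = 93.636

A symmetric 80% interval runs μ ± z·σ with z = 1.282.
Half-width = 120, so σ = 120/1.282 = 93.636.
μ is the interval midpoint, 470.000.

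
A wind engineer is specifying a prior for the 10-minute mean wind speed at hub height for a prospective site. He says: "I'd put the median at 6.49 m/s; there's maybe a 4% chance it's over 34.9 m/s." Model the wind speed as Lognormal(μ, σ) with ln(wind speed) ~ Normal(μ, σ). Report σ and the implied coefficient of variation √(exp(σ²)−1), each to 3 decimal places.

σ ≈ 0.961, CV ≈ 1.232

If T ~ Lognormal(μ,σ) then ln T ~ Normal(μ,σ), so the p-quantile of ln T is μ + z_p·σ.
ln(6.49) = 1.87 and ln(34.9) = 3.552; z_{0.5} = 0, z_{0.96} = 1.751.
σ = (3.552 − 1.87)/(1.751 − (0)) = 0.961.
μ = 1.87 − (0)·0.961 = 1.870.
CV = √(exp(σ²)−1) = √(exp(0.9233)−1) = 1.232.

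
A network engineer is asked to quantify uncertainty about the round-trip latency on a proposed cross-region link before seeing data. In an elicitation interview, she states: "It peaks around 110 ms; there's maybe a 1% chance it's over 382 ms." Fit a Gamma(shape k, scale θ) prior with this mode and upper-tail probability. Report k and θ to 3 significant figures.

k ≈ 3.8, θ ≈ 39.3

Gamma(k,θ) with k>1 has mode (k−1)θ, so θ = 110/(k−1).
Need P(X < 382) = 0.99 with θ tied to k this way. Start at k = 2, θ = 110: P(X<382) ≈ 0.861.
Too low — raise k to concentrate. Iterating converges to k ≈ 3.8.
Then θ = 110/(3.8−1) ≈ 39.3.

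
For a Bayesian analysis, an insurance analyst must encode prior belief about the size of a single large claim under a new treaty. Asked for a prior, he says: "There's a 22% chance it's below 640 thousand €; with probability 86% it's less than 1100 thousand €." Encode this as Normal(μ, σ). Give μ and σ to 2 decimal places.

For Normal(μ,σ), the p-quantile is μ + z_p·σ. Here z_{0.22} = -0.7722, z_{0.86} = 1.08.
So 640 = μ − 0.7722σ and 1100 = μ + 1.08σ.
Subtracting: σ = (1100 − 640)/(1.08 − (-0.7722)) = 248.31.
Then μ = 640 − (-0.7722)·248.31 = 831.74.

μ = 831.74, σ = 248.31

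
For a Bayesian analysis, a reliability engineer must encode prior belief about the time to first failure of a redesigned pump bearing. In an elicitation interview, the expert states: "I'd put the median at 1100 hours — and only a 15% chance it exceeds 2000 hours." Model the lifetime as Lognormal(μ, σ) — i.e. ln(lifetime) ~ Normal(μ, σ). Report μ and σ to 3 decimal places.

μ ≈ 7.003, σ ≈ 0.577

If T ~ Lognormal(μ,σ) then ln T ~ Normal(μ,σ), so the p-quantile of ln T is μ + z_p·σ.
ln(1100) = 7.003 and ln(2000) = 7.601; z_{0.5} = 0, z_{0.85} = 1.036.
σ = (7.601 − 7.003)/(1.036 − (0)) = 0.577.
μ = 7.003 − (0)·0.577 = 7.003.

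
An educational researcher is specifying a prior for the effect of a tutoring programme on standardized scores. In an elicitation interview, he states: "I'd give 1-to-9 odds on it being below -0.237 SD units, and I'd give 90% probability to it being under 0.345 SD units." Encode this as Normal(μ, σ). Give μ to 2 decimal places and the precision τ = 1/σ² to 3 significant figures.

The p-quantile of Normal(μ,σ) is μ + z_p·σ, with z_{0.1} = -1.282 and z_{0.9} = 1.282.
Eliminate σ: μ = (z₂·x₁ − z₁·x₂)/(z₂ − z₁) = (1.282·-0.237 − (-1.282)·0.345)/2.563 = 0.05.
Then σ = (x₂ − x₁)/(z₂ − z₁) = (0.345 − -0.237)/2.563 = 0.23.
Precision τ = 1/σ² = 1/0.2271² = 19.4.

μ = 0.05, τ = 19.4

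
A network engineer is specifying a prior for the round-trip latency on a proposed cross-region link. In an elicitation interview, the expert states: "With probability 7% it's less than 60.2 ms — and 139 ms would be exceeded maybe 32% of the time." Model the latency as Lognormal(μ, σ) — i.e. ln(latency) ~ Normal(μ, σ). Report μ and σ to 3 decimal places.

μ ≈ 4.733, σ ≈ 0.431

If T ~ Lognormal(μ,σ) then ln T ~ Normal(μ,σ), so the p-quantile of ln T is μ + z_p·σ.
ln(60.2) = 4.098 and ln(139) = 4.934; z_{0.07} = -1.476, z_{0.68} = 0.4677.
σ = (4.934 − 4.098)/(0.4677 − (-1.476)) = 0.431.
μ = 4.098 − (-1.476)·0.431 = 4.733.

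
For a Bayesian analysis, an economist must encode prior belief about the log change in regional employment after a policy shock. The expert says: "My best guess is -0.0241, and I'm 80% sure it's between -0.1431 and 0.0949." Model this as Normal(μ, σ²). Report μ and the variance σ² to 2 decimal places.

μ = -0.02, σ² = 0.01

A symmetric 80% interval runs μ ± z·σ with z = 1.282.
Half-width = 0.119, so σ = 0.119/1.282 = 0.093 and σ² = 0.01.
μ is the stated best guess, -0.02.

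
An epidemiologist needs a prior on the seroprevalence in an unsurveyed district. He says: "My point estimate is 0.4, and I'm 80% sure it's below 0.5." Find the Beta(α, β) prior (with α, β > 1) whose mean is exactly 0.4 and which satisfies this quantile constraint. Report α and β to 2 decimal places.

α ≈ 6.69, β ≈ 10.03

With mean 0.4 fixed, write α = 0.4s, β = 0.6s where s = α+β.
Need P(θ < 0.5) = 0.8 under Beta(0.4s, 0.6s). Normal approximation: (q−m)/√(m(1−m)/s) ≈ z_{0.8} = 0.842, so s ≈ 0.4·0.6·(0.842)²/(0.5−0.4)² = 17.0.
At s = 17.0: P(θ<0.5) ≈ 0.802. Adjusting to match 0.8 gives s ≈ 16.72.
So α = 0.4·16.72 ≈ 6.69, β = 0.6·16.72 ≈ 10.03.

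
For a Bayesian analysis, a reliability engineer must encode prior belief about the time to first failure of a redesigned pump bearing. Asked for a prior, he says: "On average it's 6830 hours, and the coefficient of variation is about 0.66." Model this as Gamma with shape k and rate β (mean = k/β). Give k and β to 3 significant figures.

For Gamma(k, rate β): mean = k/β, variance = k/β², so CV = 1/√k.
CV = 0.66, hence k = 1/CV² = 2.3.
Then β = k/mean = 2.3/6830 = 0.000336.

k ≈ 2.3, β ≈ 0.000336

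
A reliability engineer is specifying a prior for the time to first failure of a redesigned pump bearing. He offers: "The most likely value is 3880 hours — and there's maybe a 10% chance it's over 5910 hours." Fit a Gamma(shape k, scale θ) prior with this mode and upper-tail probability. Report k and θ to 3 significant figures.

k ≈ 11.5, θ ≈ 368

Gamma(k,θ) with k>1 has mode (k−1)θ, so θ = 3880/(k−1).
Need P(X < 5910) = 0.9 with θ tied to k this way. Start at k = 2, θ = 3880: P(X<5910) ≈ 0.450.
Too low — raise k to concentrate. Iterating converges to k ≈ 11.5.
Then θ = 3880/(11.5−1) ≈ 368.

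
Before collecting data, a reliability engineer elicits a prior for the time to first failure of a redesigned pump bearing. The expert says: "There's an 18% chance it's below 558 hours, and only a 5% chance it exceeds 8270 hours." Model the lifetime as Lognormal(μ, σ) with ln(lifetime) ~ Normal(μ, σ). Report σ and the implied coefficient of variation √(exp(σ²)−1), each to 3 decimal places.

σ ≈ 1.053, CV ≈ 1.425

If T ~ Lognormal(μ,σ) then ln T ~ Normal(μ,σ), so the p-quantile of ln T is μ + z_p·σ.
ln(558) = 6.324 and ln(8270) = 9.02; z_{0.18} = -0.9154, z_{0.95} = 1.645.
σ = (9.02 − 6.324)/(1.645 − (-0.9154)) = 1.053.
μ = 6.324 − (-0.9154)·1.053 = 7.288.
CV = √(exp(σ²)−1) = √(exp(1.1089)−1) = 1.425.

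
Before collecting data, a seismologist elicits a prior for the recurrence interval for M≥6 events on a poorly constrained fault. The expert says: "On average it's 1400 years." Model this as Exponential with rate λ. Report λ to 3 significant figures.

λ ≈ 0.000714

Exponential mean = 1/λ, so λ = 1/1400.0 = 0.000714.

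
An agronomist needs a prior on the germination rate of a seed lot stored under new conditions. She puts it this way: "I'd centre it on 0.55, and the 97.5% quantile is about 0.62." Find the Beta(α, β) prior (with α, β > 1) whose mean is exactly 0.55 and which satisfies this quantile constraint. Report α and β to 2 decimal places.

With mean 0.55 fixed, write α = 0.55s, β = 0.45s where s = α+β.
Need P(θ < 0.62) = 0.975 under Beta(0.55s, 0.45s). Normal approximation: (q−m)/√(m(1−m)/s) ≈ z_{0.975} = 1.96, so s ≈ 0.55·0.45·(1.96)²/(0.62−0.55)² = 194.0.
At s = 194.0: P(θ<0.62) ≈ 0.976. Adjusting to match 0.975 gives s ≈ 189.86.
So α = 0.55·189.86 ≈ 104.42, β = 0.45·189.86 ≈ 85.44.

α ≈ 104.42, β ≈ 85.44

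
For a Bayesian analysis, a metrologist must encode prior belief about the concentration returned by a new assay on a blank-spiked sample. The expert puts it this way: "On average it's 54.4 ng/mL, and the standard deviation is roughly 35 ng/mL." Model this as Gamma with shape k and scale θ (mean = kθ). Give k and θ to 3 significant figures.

k ≈ 2.42, θ ≈ 22.5

For Gamma(k, scale θ): mean = kθ, variance = kθ², so CV = 1/√k.
CV = SD/mean = 35/54.4 = 0.6434, hence k = 1/CV² = 2.42.
Then θ = mean/k = 54.4/2.42 = 22.5.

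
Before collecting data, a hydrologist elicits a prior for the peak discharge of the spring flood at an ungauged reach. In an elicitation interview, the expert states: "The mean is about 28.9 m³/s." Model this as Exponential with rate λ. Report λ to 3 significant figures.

Exponential mean = 1/λ, so λ = 1/28.9 = 0.0346.

λ ≈ 0.0346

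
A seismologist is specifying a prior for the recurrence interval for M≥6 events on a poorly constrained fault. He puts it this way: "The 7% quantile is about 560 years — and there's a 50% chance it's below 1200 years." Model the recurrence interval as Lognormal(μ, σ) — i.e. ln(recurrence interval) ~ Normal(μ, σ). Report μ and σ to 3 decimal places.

If T ~ Lognormal(μ,σ) then ln T ~ Normal(μ,σ), so the p-quantile of ln T is μ + z_p·σ.
ln(560) = 6.328 and ln(1200) = 7.09; z_{0.07} = -1.476, z_{0.5} = 0.
σ = (7.09 − 6.328)/(0 − (-1.476)) = 0.516.
μ = 6.328 − (-1.476)·0.516 = 7.090.

μ ≈ 7.090, σ ≈ 0.516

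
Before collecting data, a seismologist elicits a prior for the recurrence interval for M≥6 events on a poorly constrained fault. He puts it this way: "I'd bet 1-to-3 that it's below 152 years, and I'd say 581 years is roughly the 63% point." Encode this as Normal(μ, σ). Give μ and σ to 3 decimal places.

For Normal(μ,σ), the p-quantile is μ + z_p·σ. Here z_{0.25} = -0.6745, z_{0.63} = 0.3319.
So 152 = μ − 0.6745σ and 581 = μ + 0.3319σ.
Subtracting: σ = (581 − 152)/(0.3319 − (-0.6745)) = 426.296.
Then μ = 152 − (-0.6745)·426.296 = 439.532.

μ = 439.532, σ = 426.296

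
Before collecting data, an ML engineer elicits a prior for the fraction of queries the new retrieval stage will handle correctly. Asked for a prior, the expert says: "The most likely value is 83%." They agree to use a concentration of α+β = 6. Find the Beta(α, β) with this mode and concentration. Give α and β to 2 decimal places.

For α,β > 1 the Beta mode is (α−1)/(α+β−2). With α+β = 6, the mode is (α−1)/4.
Set (α−1)/4 = 0.83 → α = 1 + 0.83·4 = 4.32.
β = 6 − α = 1.68.

α = 4.32, β = 1.68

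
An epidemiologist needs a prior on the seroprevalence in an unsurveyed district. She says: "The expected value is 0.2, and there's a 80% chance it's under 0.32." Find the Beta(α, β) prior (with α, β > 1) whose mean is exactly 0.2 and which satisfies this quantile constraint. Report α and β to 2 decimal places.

α ≈ 1.24, β ≈ 4.98

With mean 0.2 fixed, write α = 0.2s, β = 0.8s where s = α+β.
Need P(θ < 0.32) = 0.8 under Beta(0.2s, 0.8s). Normal approximation: (q−m)/√(m(1−m)/s) ≈ z_{0.8} = 0.842, so s ≈ 0.2·0.8·(0.842)²/(0.32−0.2)² = 7.9.
At s = 7.9: P(θ<0.32) ≈ 0.817. Adjusting to match 0.8 gives s ≈ 6.22.
So α = 0.2·6.22 ≈ 1.24, β = 0.8·6.22 ≈ 4.98.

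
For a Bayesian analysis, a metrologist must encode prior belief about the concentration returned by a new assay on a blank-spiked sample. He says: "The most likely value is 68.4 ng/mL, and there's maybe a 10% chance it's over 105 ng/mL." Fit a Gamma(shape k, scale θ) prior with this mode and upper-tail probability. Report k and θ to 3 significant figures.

k ≈ 11.2, θ ≈ 6.73

Gamma(k,θ) with k>1 has mode (k−1)θ, so θ = 68.4/(k−1).
Need P(X < 105) = 0.9 with θ tied to k this way. Start at k = 2, θ = 68.4: P(X<105) ≈ 0.454.
Too low — raise k to concentrate. Iterating converges to k ≈ 11.2.
Then θ = 68.4/(11.2−1) ≈ 6.73.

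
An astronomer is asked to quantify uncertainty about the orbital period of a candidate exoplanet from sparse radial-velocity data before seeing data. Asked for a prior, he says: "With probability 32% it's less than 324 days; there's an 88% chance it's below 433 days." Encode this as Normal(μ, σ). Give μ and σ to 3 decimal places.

The p-quantile of Normal(μ,σ) is μ + z_p·σ, with z_{0.32} = -0.4677 and z_{0.88} = 1.175.
Eliminate σ: μ = (z₂·x₁ − z₁·x₂)/(z₂ − z₁) = (1.175·324 − (-0.4677)·433)/1.643 = 355.034.
Then σ = (x₂ − x₁)/(z₂ − z₁) = (433 − 324)/1.643 = 66.355.

μ = 355.034, σ = 66.355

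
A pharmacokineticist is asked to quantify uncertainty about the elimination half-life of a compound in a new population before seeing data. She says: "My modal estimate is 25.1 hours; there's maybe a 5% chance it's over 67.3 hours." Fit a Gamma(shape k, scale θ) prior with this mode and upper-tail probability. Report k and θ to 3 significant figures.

k ≈ 3.77, θ ≈ 9.07

Gamma(k,θ) with k>1 has mode (k−1)θ, so θ = 25.1/(k−1).
Need P(X < 67.3) = 0.95 with θ tied to k this way. Start at k = 2, θ = 25.1: P(X<67.3) ≈ 0.748.
Too low — raise k to concentrate. Iterating converges to k ≈ 3.77.
Then θ = 25.1/(3.77−1) ≈ 9.07.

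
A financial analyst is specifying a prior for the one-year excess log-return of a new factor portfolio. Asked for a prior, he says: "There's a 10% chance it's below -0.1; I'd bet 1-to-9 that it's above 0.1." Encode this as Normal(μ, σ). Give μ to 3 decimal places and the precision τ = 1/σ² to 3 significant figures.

For Normal(μ,σ), the p-quantile is μ + z_p·σ. Here z_{0.1} = -1.282, z_{0.9} = 1.282.
So -0.1 = μ − 1.282σ and 0.1 = μ + 1.282σ.
Subtracting: σ = (0.1 − -0.1)/(1.282 − (-1.282)) = 0.078.
Then μ = -0.1 − (-1.282)·0.078 = 0.000.
Precision τ = 1/σ² = 1/0.07803² = 164.

μ = 0.000, τ = 164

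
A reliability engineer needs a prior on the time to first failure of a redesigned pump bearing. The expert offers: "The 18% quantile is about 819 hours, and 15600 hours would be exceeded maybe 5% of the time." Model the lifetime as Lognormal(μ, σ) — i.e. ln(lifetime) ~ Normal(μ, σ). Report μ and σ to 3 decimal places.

If T ~ Lognormal(μ,σ) then ln T ~ Normal(μ,σ), so the p-quantile of ln T is μ + z_p·σ.
ln(819) = 6.708 and ln(15600) = 9.655; z_{0.18} = -0.9154, z_{0.95} = 1.645.
σ = (9.655 − 6.708)/(1.645 − (-0.9154)) = 1.151.
μ = 6.708 − (-0.9154)·1.151 = 7.762.

μ ≈ 7.762, σ ≈ 1.151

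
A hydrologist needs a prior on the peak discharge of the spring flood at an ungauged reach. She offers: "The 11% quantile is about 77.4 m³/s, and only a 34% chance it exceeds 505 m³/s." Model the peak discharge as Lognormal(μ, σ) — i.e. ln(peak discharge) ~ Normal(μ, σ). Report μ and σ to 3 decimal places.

If T ~ Lognormal(μ,σ) then ln T ~ Normal(μ,σ), so the p-quantile of ln T is μ + z_p·σ.
ln(77.4) = 4.349 and ln(505) = 6.225; z_{0.11} = -1.227, z_{0.66} = 0.4125.
σ = (6.225 − 4.349)/(0.4125 − (-1.227)) = 1.144.
μ = 4.349 − (-1.227)·1.144 = 5.753.

μ ≈ 5.753, σ ≈ 1.144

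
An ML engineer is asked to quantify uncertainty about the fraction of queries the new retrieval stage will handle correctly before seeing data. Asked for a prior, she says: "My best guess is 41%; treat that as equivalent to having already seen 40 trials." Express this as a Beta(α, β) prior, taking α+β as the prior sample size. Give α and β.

α = 16.4, β = 23.6

Under the effective-sample-size interpretation, Beta(α, β) has prior mean α/(α+β) and prior sample size α+β.
So α+β = 40 and α/(α+β) = 0.41, giving α = 0.41·40 = 16.4 and β = 40 − 16.4 = 23.6.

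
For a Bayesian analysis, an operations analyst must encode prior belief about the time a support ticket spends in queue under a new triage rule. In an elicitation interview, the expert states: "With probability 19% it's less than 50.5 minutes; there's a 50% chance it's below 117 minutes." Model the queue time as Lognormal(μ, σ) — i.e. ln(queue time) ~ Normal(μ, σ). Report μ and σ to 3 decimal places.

μ ≈ 4.762, σ ≈ 0.957

If T ~ Lognormal(μ,σ) then ln T ~ Normal(μ,σ), so the p-quantile of ln T is μ + z_p·σ.
ln(50.5) = 3.922 and ln(117) = 4.762; z_{0.19} = -0.8779, z_{0.5} = 0.
σ = (4.762 − 3.922)/(0 − (-0.8779)) = 0.957.
μ = 3.922 − (-0.8779)·0.957 = 4.762.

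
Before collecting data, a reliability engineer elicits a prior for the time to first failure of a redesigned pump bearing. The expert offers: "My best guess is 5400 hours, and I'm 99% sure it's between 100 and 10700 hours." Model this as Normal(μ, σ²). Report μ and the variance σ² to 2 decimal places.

μ = 5400.00, σ² = 4233675.62

A symmetric 99% interval runs μ ± z·σ with z = 2.576.
Half-width = 5300, so σ = 5300/2.576 = 2057.590 and σ² = 4233675.62.
μ is the stated best guess, 5400.00.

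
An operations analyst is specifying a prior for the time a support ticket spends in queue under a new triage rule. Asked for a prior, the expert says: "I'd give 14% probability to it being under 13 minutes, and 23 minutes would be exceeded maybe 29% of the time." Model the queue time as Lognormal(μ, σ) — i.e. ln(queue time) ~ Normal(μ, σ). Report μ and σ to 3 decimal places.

If T ~ Lognormal(μ,σ) then ln T ~ Normal(μ,σ), so the p-quantile of ln T is μ + z_p·σ.
ln(13) = 2.565 and ln(23) = 3.135; z_{0.14} = -1.08, z_{0.71} = 0.5534.
σ = (3.135 − 2.565)/(0.5534 − (-1.08)) = 0.349.
μ = 2.565 − (-1.08)·0.349 = 2.942.

μ ≈ 2.942, σ ≈ 0.349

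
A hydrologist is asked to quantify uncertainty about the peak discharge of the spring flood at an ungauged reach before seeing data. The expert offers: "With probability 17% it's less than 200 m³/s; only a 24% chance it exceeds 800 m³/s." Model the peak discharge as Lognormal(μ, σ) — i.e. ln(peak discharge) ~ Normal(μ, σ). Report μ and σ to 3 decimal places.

μ ≈ 6.095, σ ≈ 0.835

If T ~ Lognormal(μ,σ) then ln T ~ Normal(μ,σ), so the p-quantile of ln T is μ + z_p·σ.
ln(200) = 5.298 and ln(800) = 6.685; z_{0.17} = -0.9542, z_{0.76} = 0.7063.
σ = (6.685 − 5.298)/(0.7063 − (-0.9542)) = 0.835.
μ = 5.298 − (-0.9542)·0.835 = 6.095.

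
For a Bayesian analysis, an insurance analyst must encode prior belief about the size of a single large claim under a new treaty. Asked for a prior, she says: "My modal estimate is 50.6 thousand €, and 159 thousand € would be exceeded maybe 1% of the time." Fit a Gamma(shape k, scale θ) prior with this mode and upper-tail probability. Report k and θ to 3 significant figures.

k ≈ 4.4, θ ≈ 14.9

Gamma(k,θ) with k>1 has mode (k−1)θ, so θ = 50.6/(k−1).
Need P(X < 159) = 0.99 with θ tied to k this way. Start at k = 2, θ = 50.6: P(X<159) ≈ 0.821.
Too low — raise k to concentrate. Iterating converges to k ≈ 4.4.
Then θ = 50.6/(4.4−1) ≈ 14.9.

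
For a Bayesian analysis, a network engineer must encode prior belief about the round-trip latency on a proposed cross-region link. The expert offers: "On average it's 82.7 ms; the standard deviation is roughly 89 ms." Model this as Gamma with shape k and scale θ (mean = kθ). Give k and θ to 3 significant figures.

k ≈ 0.863, θ ≈ 95.8

For Gamma(k, scale θ): mean = kθ, variance = kθ², so CV = 1/√k.
CV = SD/mean = 89/82.7 = 1.076, hence k = 1/CV² = 0.863.
Then θ = mean/k = 82.7/0.863 = 95.8.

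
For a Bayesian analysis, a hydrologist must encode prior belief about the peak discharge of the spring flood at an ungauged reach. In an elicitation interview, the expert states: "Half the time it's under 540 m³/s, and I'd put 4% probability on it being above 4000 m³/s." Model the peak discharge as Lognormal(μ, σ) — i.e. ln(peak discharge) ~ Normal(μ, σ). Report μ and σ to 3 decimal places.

If T ~ Lognormal(μ,σ) then ln T ~ Normal(μ,σ), so the p-quantile of ln T is μ + z_p·σ.
ln(540) = 6.292 and ln(4000) = 8.294; z_{0.5} = 0, z_{0.96} = 1.751.
σ = (8.294 − 6.292)/(1.751 − (0)) = 1.144.
μ = 6.292 − (0)·1.144 = 6.292.

μ ≈ 6.292, σ ≈ 1.144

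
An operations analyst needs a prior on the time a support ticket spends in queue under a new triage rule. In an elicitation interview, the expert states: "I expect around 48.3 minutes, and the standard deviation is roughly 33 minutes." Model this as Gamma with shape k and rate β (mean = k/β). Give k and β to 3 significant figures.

k ≈ 2.14, β ≈ 0.0444

For Gamma(k, rate β): mean = k/β, variance = k/β², so CV = 1/√k.
CV = SD/mean = 33/48.3 = 0.6832, hence k = 1/CV² = 2.14.
Then β = k/mean = 2.14/48.3 = 0.0444.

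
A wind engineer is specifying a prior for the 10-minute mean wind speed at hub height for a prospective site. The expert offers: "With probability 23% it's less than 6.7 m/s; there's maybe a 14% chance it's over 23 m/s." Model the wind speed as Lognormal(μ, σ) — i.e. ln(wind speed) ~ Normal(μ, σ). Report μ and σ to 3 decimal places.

μ ≈ 2.403, σ ≈ 0.678

If T ~ Lognormal(μ,σ) then ln T ~ Normal(μ,σ), so the p-quantile of ln T is μ + z_p·σ.
ln(6.7) = 1.902 and ln(23) = 3.135; z_{0.23} = -0.7388, z_{0.86} = 1.08.
σ = (3.135 − 1.902)/(1.08 − (-0.7388)) = 0.678.
μ = 1.902 − (-0.7388)·0.678 = 2.403.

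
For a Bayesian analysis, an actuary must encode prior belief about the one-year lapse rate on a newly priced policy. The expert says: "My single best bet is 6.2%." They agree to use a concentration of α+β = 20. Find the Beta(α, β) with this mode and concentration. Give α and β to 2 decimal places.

α = 2.12, β = 17.88

For α,β > 1 the Beta mode is (α−1)/(α+β−2). With α+β = 20, the mode is (α−1)/18.
Set (α−1)/18 = 0.062 → α = 1 + 0.062·18 = 2.12.
β = 20 − α = 17.88.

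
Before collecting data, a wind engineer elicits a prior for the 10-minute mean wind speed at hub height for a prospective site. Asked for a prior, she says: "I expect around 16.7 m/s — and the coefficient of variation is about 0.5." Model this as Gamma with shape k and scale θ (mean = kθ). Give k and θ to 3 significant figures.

For Gamma(k, scale θ): mean = kθ, variance = kθ², so CV = 1/√k.
CV = 0.5, hence k = 1/CV² = 4.
Then θ = mean/k = 16.7/4 = 4.17.

k ≈ 4, θ ≈ 4.17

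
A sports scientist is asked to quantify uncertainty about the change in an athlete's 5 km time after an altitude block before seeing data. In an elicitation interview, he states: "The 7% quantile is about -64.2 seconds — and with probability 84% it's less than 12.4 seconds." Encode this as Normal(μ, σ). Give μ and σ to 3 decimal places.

μ = -18.437, σ = 31.009

For Normal(μ,σ), the p-quantile is μ + z_p·σ. Here z_{0.07} = -1.476, z_{0.84} = 0.9945.
So -64.2 = μ − 1.476σ and 12.4 = μ + 0.9945σ.
Subtracting: σ = (12.4 − -64.2)/(0.9945 − (-1.476)) = 31.009.
Then μ = -64.2 − (-1.476)·31.009 = -18.437.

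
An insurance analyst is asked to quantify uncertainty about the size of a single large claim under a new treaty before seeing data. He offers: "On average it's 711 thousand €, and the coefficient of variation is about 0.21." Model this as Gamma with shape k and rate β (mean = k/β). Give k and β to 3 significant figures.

For Gamma(k, rate β): mean = k/β, variance = k/β², so CV = 1/√k.
CV = 0.21, hence k = 1/CV² = 22.7.
Then β = k/mean = 22.7/711 = 0.0319.

k ≈ 22.7, β ≈ 0.0319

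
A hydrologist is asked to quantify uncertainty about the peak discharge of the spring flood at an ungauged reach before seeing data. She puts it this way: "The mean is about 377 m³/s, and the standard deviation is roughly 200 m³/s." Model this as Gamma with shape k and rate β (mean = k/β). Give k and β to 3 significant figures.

k ≈ 3.55, β ≈ 0.00943

For Gamma(k, rate β): mean = k/β, variance = k/β², so CV = 1/√k.
CV = SD/mean = 200/377 = 0.5305, hence k = 1/CV² = 3.55.
Then β = k/mean = 3.55/377 = 0.00943.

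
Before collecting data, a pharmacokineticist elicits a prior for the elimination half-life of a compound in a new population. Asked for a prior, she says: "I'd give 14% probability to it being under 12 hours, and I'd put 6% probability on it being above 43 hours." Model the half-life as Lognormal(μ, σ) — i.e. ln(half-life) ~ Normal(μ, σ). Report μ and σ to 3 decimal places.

μ ≈ 3.008, σ ≈ 0.484

If T ~ Lognormal(μ,σ) then ln T ~ Normal(μ,σ), so the p-quantile of ln T is μ + z_p·σ.
ln(12) = 2.485 and ln(43) = 3.761; z_{0.14} = -1.08, z_{0.94} = 1.555.
σ = (3.761 − 2.485)/(1.555 − (-1.08)) = 0.484.
μ = 2.485 − (-1.08)·0.484 = 3.008.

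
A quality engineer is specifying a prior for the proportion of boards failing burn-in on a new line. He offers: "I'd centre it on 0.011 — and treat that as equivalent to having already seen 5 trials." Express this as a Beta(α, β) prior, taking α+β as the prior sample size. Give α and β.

Under the effective-sample-size interpretation, Beta(α, β) has prior mean α/(α+β) and prior sample size α+β.
So α+β = 5 and α/(α+β) = 0.011, giving α = 0.011·5 = 0.055 and β = 5 − 0.055 = 4.945.

α = 0.055, β = 4.945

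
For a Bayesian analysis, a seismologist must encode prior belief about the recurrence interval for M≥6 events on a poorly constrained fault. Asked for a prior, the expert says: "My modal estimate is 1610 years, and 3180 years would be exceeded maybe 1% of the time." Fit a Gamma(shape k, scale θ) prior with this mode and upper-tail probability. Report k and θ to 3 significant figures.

Gamma(k,θ) with k>1 has mode (k−1)θ, so θ = 1610/(k−1).
Need P(X < 3180) = 0.99 with θ tied to k this way. Start at k = 2, θ = 1610: P(X<3180) ≈ 0.587.
Too low — raise k to concentrate. Iterating converges to k ≈ 11.6.
Then θ = 1610/(11.6−1) ≈ 152.

k ≈ 11.6, θ ≈ 152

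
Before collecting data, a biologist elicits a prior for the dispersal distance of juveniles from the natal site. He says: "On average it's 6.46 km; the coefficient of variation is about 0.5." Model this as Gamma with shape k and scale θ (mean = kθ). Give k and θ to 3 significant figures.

For Gamma(k, scale θ): mean = kθ, variance = kθ², so CV = 1/√k.
CV = 0.5, hence k = 1/CV² = 4.
Then θ = mean/k = 6.46/4 = 1.61.

k ≈ 4, θ ≈ 1.61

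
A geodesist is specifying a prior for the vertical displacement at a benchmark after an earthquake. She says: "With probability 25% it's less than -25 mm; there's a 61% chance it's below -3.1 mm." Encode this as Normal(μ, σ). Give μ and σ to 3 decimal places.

μ = -9.513, σ = 22.961

The p-quantile of Normal(μ,σ) is μ + z_p·σ, with z_{0.25} = -0.6745 and z_{0.61} = 0.2793.
Eliminate σ: μ = (z₂·x₁ − z₁·x₂)/(z₂ − z₁) = (0.2793·-25 − (-0.6745)·-3.1)/0.9538 = -9.513.
Then σ = (x₂ − x₁)/(z₂ − z₁) = (-3.1 − -25)/0.9538 = 22.961.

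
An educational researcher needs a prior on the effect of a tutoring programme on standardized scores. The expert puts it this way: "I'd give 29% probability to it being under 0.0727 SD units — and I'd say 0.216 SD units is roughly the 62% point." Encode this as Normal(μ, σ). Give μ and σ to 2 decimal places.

The p-quantile of Normal(μ,σ) is μ + z_p·σ, with z_{0.29} = -0.5534 and z_{0.62} = 0.3055.
Eliminate σ: μ = (z₂·x₁ − z₁·x₂)/(z₂ − z₁) = (0.3055·0.0727 − (-0.5534)·0.216)/0.8589 = 0.17.
Then σ = (x₂ − x₁)/(z₂ − z₁) = (0.216 − 0.0727)/0.8589 = 0.17.

μ = 0.17, σ = 0.17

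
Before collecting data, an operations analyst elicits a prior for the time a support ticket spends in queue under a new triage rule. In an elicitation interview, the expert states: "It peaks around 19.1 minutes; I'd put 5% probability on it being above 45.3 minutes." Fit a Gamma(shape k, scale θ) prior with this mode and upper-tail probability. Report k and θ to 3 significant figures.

Gamma(k,θ) with k>1 has mode (k−1)θ, so θ = 19.1/(k−1).
Need P(X < 45.3) = 0.95 with θ tied to k this way. Start at k = 2, θ = 19.1: P(X<45.3) ≈ 0.685.
Too low — raise k to concentrate. Iterating converges to k ≈ 4.66.
Then θ = 19.1/(4.66−1) ≈ 5.22.

k ≈ 4.66, θ ≈ 5.22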